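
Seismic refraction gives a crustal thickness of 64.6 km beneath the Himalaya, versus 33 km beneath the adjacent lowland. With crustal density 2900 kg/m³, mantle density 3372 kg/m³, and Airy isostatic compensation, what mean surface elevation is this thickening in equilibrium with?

Excess crust Δ = 64.6 km − 33 km = 31.6 km, split between elevation h and root r with h + r = Δ.
Airy balance ρ_c h = (ρ_m − ρ_c) r gives r = h ρ_c/(ρ_m − ρ_c), so h (1 + ρ_c/(ρ_m − ρ_c)) = Δ, i.e. h = Δ (ρ_m − ρ_c)/ρ_m.
h = 31.6 km × 472/3372 = 4.42 km.

4.42 km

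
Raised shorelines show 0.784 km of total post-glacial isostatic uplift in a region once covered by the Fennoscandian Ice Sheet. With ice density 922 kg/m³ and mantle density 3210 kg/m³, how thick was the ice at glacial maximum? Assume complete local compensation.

2.73 km

u = t ρ_ice/ρ_m → t = u ρ_m/ρ_ice = 0.784 km × 3210/922 = 2.73 km.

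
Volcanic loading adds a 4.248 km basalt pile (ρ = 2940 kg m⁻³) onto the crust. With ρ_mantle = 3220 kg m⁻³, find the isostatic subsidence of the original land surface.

Subaerial loading: s = t ρ_load / ρ_m.
s = 4.248 km × 2940/3220 = 3.88 km.

3.88 km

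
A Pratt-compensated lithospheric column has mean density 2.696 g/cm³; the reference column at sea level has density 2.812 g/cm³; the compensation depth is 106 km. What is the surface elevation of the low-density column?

ρ_ref D = ρ (D + h) → h = D (ρ_ref − ρ)/ρ.
h = 106 km × (2.812 − 2.696)/2.696 = 4.56 km.

4.56 km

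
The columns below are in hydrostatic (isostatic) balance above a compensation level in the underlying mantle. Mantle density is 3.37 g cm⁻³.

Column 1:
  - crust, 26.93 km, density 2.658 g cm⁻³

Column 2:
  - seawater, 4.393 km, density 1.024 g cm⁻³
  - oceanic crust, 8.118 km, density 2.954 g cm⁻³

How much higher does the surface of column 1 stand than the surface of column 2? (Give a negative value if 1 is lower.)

For any compensation level in the mantle, the mantle terms cancel and isostasy reduces to e = (Σt_1 − Σt_2) − (Σ(ρt)_1 − Σ(ρt)_2) / ρ_m.
Σt_1 = 26.93 km; Σt_2 = 12.511 km; Σ(ρt)_1 = 71.57994; Σ(ρt)_2 = 28.479004 (in km·g cm⁻³).
e = (26.93 − 12.511) − (71.57994 − 28.479004) / 3.37 = 1.63 km.

1.63 km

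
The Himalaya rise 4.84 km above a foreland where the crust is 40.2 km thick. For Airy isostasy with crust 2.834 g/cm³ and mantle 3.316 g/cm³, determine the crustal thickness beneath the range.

Root depth r = h ρ_c / (ρ_m − ρ_c) = 4.84 km × 2.834 / 0.482 = 28.46 km.
Total thickness = T + h + r = 40.2 km + 4.84 km + 28.46 km = 73.5 km.

73.5 km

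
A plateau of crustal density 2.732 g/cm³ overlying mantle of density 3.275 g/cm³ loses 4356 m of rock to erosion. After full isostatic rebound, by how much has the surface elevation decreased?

Rebound u = e ρ_c/ρ_m = 4356 m × 2.732/3.275 = 3634 m.
Net surface drop = e − u = 4356 m − 3634 m = e (ρ_m − ρ_c)/ρ_m = 722 m.

722 m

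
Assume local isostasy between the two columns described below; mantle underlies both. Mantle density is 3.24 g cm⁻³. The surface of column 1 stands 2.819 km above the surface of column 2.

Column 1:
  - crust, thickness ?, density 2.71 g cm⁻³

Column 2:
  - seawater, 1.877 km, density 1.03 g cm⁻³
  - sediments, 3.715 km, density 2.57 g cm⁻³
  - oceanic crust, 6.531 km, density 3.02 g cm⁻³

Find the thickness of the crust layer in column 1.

Take the compensation level at the base of the deeper column (depth z_c below the surface of column 1) and equate Σ ρ_i t_i down to z_c; mantle fills any gap and the z_c terms cancel.
Column 1: x×2.71 + (z_c − 0 − x)×3.24
Column 2: 2.819×0 + 1.877×1.03 + 3.715×2.57 + 6.531×3.02 + (z_c − 2.819 − 12.123)×3.24
The z_c×3.24 term appears on both sides and cancels. Collect the known terms of each column as K = Σ(ρt)_known − 3.24 × (depth of known layers): K_1 = 0 − 3.24×0 = 0; K_2 = 31.20448 − 3.24×(2.819 + 12.123) = −17.2076.
Balance: K_1 − x×(3.24 − 2.71) = K_2, so x = (K_1 − K_2)/(3.24 − 2.71) = 17.2076/0.53 = 32.5 km.

32.5 km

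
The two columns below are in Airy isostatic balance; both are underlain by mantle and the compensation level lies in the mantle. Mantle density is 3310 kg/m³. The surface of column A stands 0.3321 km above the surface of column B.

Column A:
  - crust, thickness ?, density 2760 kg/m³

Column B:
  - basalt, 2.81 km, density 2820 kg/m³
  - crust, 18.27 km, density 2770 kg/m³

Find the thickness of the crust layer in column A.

22.4 km

Take the compensation level at the base of the deeper column (depth z_c below the surface of column A) and equate Σ ρ_i t_i down to z_c; mantle fills any gap and the z_c terms cancel.
Column A: x×2760 + (z_c − 0 − x)×3310
Column B: 0.3321×0 + 2.81×2820 + 18.27×2770 + (z_c − 0.3321 − 21.08)×3310
The z_c×3310 term appears on both sides and cancels. Collect the known terms of each column as K = Σ(ρt)_known − 3310 × (depth of known layers): K_A = 0 − 3310×0 = 0; K_B = 58532.1 − 3310×(0.3321 + 21.08) = −12341.951.
Balance: K_A − x×(3310 − 2760) = K_B, so x = (K_A − K_B)/(3310 − 2760) = 12342/550 = 22.4 km.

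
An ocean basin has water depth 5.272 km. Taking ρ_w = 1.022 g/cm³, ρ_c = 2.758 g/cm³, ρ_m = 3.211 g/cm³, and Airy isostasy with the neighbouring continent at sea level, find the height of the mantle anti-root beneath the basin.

For local isostatic compensation: replacing crust with seawater at the top is compensated by replacing crust with mantle at the base: d (ρ_c − ρ_w) = a (ρ_m − ρ_c).
a = d (ρ_c − ρ_w)/(ρ_m − ρ_c) = 5.272 km × 1.736/0.453 = 20.2 km.

20.2 km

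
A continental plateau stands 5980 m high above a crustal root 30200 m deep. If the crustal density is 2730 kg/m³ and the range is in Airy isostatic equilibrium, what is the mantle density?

3270 kg/m³

Airy balance: ρ_c h = (ρ_m − ρ_c) r → ρ_m = ρ_c (1 + h/r).
ρ_m = 2730 × (1 + 5980 m/30200 m) = 3270 kg/m³.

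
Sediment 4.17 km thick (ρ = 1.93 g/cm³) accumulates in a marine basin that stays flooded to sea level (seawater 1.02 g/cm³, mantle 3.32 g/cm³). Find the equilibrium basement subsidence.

Submarine loading: the sediment displaces seawater, and the subsidence is in turn flooded, so s (ρ_m − ρ_w) = t (ρ_sed − ρ_w).
s = 4.17 km × (1.93 − 1.02) / (3.32 − 1.02) = 1.65 km.

1.65 km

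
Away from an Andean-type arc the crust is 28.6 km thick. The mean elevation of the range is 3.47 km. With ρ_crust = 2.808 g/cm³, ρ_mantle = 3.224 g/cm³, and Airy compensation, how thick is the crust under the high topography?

Root depth r = h ρ_c / (ρ_m − ρ_c) = 3.47 km × 2.808 / 0.416 = 23.42 km.
Total thickness = T + h + r = 28.6 km + 3.47 km + 23.42 km = 55.5 km.

55.5 km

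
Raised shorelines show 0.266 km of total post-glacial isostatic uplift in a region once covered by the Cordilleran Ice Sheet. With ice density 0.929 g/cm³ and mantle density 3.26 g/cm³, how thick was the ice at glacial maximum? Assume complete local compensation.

u = t ρ_ice/ρ_m → t = u ρ_m/ρ_ice = 0.266 km × 3.26/0.929 = 0.933 km.

0.933 km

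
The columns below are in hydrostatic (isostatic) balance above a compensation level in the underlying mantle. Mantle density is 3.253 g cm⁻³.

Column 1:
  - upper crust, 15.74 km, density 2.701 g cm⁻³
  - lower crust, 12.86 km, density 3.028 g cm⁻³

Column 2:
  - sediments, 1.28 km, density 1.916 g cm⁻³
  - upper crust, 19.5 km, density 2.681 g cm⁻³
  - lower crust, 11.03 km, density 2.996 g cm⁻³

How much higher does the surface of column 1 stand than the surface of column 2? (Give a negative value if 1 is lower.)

−1.27 km

For any compensation level in the mantle, the mantle terms cancel and isostasy reduces to e = (Σt_1 − Σt_2) − (Σ(ρt)_1 − Σ(ρt)_2) / ρ_m.
Σt_1 = 28.6 km; Σt_2 = 31.81 km; Σ(ρt)_1 = 81.45382; Σ(ρt)_2 = 87.77786 (in km·g cm⁻³).
e = (28.6 − 31.81) − (81.45382 − 87.77786) / 3.253 = −1.27 km.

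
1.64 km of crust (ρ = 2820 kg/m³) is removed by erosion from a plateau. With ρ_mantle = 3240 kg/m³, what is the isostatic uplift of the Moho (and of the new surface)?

Unloading: uplift u = e ρ_c/ρ_m = 1.64 km × 2820/3240 = 1.43 km.

1.43 km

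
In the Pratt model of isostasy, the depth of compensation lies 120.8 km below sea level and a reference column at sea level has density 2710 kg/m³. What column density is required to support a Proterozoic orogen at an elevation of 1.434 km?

Pratt balance: ρ_ref D = ρ (D + h).
ρ = ρ_ref D/(D + h) = 2710 × 120.8 km/(120.8 km + 1.434 km) = 2680 kg/m³.

2680 kg/m³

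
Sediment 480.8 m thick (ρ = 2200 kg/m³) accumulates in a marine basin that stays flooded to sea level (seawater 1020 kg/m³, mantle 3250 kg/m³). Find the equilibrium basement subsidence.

254 m

Submarine loading: the sediment displaces seawater, and the subsidence is in turn flooded, so s (ρ_m − ρ_w) = t (ρ_sed − ρ_w).
s = 480.8 m × (2200 − 1020) / (3250 − 1020) = 254 m.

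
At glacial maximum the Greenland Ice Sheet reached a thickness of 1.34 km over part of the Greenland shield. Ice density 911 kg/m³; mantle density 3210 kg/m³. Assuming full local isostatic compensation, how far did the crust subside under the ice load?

For local isostatic compensation: the ice load ρ_ice t is balanced by mantle displaced below, ρ_m s.
s = t ρ_ice / ρ_m = 1.34 km × 911/3210 = 0.38 km.

0.38 km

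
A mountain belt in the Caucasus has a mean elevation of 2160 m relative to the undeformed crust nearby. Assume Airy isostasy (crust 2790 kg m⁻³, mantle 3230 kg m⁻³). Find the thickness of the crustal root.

By Archimedes' principle applied to the lithosphere: the weight of the topography is balanced by the buoyancy of the root, ρ_c h = (ρ_m − ρ_c) r.
r = h · ρ_c / (ρ_m − ρ_c) = 2160 m × 2790 / (3230 − 2790) = 13700 m.

13700 m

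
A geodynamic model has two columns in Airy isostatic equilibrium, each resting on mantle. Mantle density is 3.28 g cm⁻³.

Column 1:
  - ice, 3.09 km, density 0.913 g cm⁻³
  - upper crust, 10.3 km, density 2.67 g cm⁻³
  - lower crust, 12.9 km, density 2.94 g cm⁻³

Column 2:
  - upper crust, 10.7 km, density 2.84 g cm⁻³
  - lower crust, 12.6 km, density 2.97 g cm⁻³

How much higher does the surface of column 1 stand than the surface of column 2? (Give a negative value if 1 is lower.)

2.86 km

For any compensation level in the mantle, the mantle terms cancel and isostasy reduces to e = (Σt_1 − Σt_2) − (Σ(ρt)_1 − Σ(ρt)_2) / ρ_m.
Σt_1 = 26.29 km; Σt_2 = 23.3 km; Σ(ρt)_1 = 68.24817; Σ(ρt)_2 = 67.81 (in km·g cm⁻³).
e = (26.29 − 23.3) − (68.24817 − 67.81) / 3.28 = 2.86 km.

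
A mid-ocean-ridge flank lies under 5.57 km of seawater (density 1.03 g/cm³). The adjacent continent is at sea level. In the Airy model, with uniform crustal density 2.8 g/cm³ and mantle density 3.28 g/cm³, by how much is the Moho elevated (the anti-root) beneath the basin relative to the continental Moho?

For local isostatic compensation: replacing crust with seawater at the top is compensated by replacing crust with mantle at the base: d (ρ_c − ρ_w) = a (ρ_m − ρ_c).
a = d (ρ_c − ρ_w)/(ρ_m − ρ_c) = 5.57 km × 1.77/0.48 = 20.5 km.

20.5 km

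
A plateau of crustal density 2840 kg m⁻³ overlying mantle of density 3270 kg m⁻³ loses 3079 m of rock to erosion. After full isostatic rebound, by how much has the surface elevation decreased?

Rebound u = e ρ_c/ρ_m = 3079 m × 2840/3270 = 2674 m.
Net surface drop = e − u = 3079 m − 2674 m = e (ρ_m − ρ_c)/ρ_m = 405 m.

405 m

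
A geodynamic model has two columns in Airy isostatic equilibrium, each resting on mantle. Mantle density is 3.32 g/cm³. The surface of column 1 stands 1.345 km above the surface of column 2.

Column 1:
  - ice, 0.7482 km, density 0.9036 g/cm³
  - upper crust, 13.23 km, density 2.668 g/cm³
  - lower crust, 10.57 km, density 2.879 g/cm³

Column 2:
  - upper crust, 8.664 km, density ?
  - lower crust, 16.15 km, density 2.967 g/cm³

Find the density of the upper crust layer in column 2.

2.75 g/cm³

Take the compensation level at the base of the deeper column (depth z_c below the surface of column 1) and equate Σ ρ_i t_i down to z_c; mantle fills any gap and the z_c terms cancel.
Column 1: 0.7482×0.9036 + 13.23×2.668 + 10.57×2.879 + (z_c − 24.5482)×3.32
Column 2: 1.345×0 + 8.664×ρ + 16.15×2.967 + (z_c − 1.345 − 24.814)×3.32
The z_c×3.32 term appears on both sides and cancels. Collect the known terms of each column as K = Σ(ρt)_known − 3.32 × (depth of known layers): K_1 = 66.4047435 − 3.32×24.5482 = −15.0952805; K_2 = 47.91705 − 3.32×(1.345 + 24.814) = −38.93083.
Balance: K_1 = K_2 + 8.664×ρ, so ρ = (K_1 − K_2)/8.664 = 23.8355/8.664 = 2.75 g/cm³.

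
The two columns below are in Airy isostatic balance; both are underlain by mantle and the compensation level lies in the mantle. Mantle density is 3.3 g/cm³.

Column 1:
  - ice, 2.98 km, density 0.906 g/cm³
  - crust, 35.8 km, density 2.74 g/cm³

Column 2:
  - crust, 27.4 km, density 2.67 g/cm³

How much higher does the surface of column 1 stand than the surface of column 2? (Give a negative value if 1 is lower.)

For any compensation level in the mantle, the mantle terms cancel and isostasy reduces to e = (Σt_1 − Σt_2) − (Σ(ρt)_1 − Σ(ρt)_2) / ρ_m.
Σt_1 = 38.78 km; Σt_2 = 27.4 km; Σ(ρt)_1 = 100.79188; Σ(ρt)_2 = 73.158 (in km·g/cm³).
e = (38.78 − 27.4) − (100.79188 − 73.158) / 3.3 = 3.01 km.

3.01 km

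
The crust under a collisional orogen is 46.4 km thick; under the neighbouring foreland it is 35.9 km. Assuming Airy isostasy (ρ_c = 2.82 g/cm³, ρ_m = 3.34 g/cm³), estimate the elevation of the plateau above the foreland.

Excess crust Δ = 46.4 km − 35.9 km = 10.5 km, split between elevation h and root r with h + r = Δ.
Airy balance ρ_c h = (ρ_m − ρ_c) r gives r = h ρ_c/(ρ_m − ρ_c), so h (1 + ρ_c/(ρ_m − ρ_c)) = Δ, i.e. h = Δ (ρ_m − ρ_c)/ρ_m.
h = 10.5 km × 0.52/3.34 = 1.63 km.

1.63 km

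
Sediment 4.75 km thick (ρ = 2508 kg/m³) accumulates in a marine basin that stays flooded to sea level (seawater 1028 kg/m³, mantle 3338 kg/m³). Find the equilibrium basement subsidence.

Submarine loading: the sediment displaces seawater, and the subsidence is in turn flooded, so s (ρ_m − ρ_w) = t (ρ_sed − ρ_w).
s = 4.75 km × (2508 − 1028) / (3338 − 1028) = 3.04 km.

3.04 km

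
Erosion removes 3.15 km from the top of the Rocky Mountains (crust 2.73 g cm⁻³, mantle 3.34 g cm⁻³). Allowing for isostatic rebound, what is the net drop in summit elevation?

Rebound u = e ρ_c/ρ_m = 3.15 km × 2.73/3.34 = 2.575 km.
Net surface drop = e − u = 3.15 km − 2.575 km = e (ρ_m − ρ_c)/ρ_m = 0.575 km.

0.575 km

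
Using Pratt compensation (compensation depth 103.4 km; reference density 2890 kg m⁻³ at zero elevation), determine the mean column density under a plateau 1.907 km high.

2840 kg m⁻³

Pratt balance: ρ_ref D = ρ (D + h).
ρ = ρ_ref D/(D + h) = 2890 × 103.4 km/(103.4 km + 1.907 km) = 2840 kg m⁻³.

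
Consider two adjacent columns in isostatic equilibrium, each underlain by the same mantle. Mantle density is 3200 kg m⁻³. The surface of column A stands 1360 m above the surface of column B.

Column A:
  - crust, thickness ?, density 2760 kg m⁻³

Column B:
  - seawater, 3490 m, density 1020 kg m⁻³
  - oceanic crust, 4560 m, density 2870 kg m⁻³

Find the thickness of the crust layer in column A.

30600 m

Take the compensation level at the base of the deeper column (depth z_c below the surface of column A) and equate Σ ρ_i t_i down to z_c; mantle fills any gap and the z_c terms cancel.
Column A: x×2760 + (z_c − 0 − x)×3200
Column B: 1360×0 + 3490×1020 + 4560×2870 + (z_c − 1360 − 8050)×3200
The z_c×3200 term appears on both sides and cancels. Collect the known terms of each column as K = Σ(ρt)_known − 3200 × (depth of known layers): K_A = 0 − 3200×0 = 0; K_B = 16647000 − 3200×(1360 + 8050) = −13465000.
Balance: K_A − x×(3200 − 2760) = K_B, so x = (K_A − K_B)/(3200 − 2760) = 13465000/440 = 30600 m.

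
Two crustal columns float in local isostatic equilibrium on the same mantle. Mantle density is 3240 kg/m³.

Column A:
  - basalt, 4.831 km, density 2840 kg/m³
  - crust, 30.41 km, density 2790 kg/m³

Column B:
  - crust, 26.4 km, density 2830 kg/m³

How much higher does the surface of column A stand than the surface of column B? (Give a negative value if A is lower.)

1.48 km

For any compensation level in the mantle, the mantle terms cancel and isostasy reduces to e = (Σt_A − Σt_B) − (Σ(ρt)_A − Σ(ρt)_B) / ρ_m.
Σt_A = 35.241 km; Σt_B = 26.4 km; Σ(ρt)_A = 98563.94; Σ(ρt)_B = 74712 (in km·kg/m³).
e = (35.241 − 26.4) − (98563.94 − 74712) / 3240 = 1.48 km.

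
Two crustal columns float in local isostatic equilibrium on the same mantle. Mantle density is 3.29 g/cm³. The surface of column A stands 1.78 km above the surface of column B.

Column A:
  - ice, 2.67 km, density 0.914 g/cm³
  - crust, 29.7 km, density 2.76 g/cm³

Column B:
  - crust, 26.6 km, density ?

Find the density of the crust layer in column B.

2.68 g/cm³

Take the compensation level at the base of the deeper column (depth z_c below the surface of column A) and equate Σ ρ_i t_i down to z_c; mantle fills any gap and the z_c terms cancel.
Column A: 2.67×0.914 + 29.7×2.76 + (z_c − 32.37)×3.29
Column B: 1.78×0 + 26.6×ρ + (z_c − 1.78 − 26.6)×3.29
The z_c×3.29 term appears on both sides and cancels. Collect the known terms of each column as K = Σ(ρt)_known − 3.29 × (depth of known layers): K_A = 84.41238 − 3.29×32.37 = −22.08492; K_B = 0 − 3.29×(1.78 + 26.6) = −93.3702.
Balance: K_A = K_B + 26.6×ρ, so ρ = (K_A − K_B)/26.6 = 71.2853/26.6 = 2.68 g/cm³.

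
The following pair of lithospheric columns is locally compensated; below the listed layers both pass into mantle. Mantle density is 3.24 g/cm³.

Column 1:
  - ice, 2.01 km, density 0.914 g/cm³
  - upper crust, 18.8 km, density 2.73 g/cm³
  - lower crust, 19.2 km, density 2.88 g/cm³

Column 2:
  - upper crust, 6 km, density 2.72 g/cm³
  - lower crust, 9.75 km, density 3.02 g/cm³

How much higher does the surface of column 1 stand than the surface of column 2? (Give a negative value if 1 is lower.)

For any compensation level in the mantle, the mantle terms cancel and isostasy reduces to e = (Σt_1 − Σt_2) − (Σ(ρt)_1 − Σ(ρt)_2) / ρ_m.
Σt_1 = 40.01 km; Σt_2 = 15.75 km; Σ(ρt)_1 = 108.45714; Σ(ρt)_2 = 45.765 (in km·g/cm³).
e = (40.01 − 15.75) − (108.45714 − 45.765) / 3.24 = 4.91 km.

4.91 km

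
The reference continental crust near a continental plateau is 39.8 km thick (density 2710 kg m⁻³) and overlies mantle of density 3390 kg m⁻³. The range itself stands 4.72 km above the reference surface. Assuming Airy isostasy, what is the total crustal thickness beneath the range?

Root depth r = h ρ_c / (ρ_m − ρ_c) = 4.72 km × 2710 / 680 = 18.81 km.
Total thickness = T + h + r = 39.8 km + 4.72 km + 18.81 km = 63.3 km.

63.3 km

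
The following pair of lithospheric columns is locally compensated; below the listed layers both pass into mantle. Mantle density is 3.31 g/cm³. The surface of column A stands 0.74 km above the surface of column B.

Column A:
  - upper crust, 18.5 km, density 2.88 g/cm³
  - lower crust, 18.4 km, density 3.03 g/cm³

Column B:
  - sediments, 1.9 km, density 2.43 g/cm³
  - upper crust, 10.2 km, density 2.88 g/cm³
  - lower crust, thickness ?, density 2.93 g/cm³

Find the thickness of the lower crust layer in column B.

12.1 km

Take the compensation level at the base of the deeper column (depth z_c below the surface of column A) and equate Σ ρ_i t_i down to z_c; mantle fills any gap and the z_c terms cancel.
Column A: 18.5×2.88 + 18.4×3.03 + (z_c − 36.9)×3.31
Column B: 0.74×0 + 1.9×2.43 + 10.2×2.88 + x×2.93 + (z_c − 0.74 − 12.1 − x)×3.31
The z_c×3.31 term appears on both sides and cancels. Collect the known terms of each column as K = Σ(ρt)_known − 3.31 × (depth of known layers): K_A = 109.032 − 3.31×36.9 = −13.107; K_B = 33.993 − 3.31×(0.74 + 12.1) = −8.5074.
Balance: K_A = K_B − x×(3.31 − 2.93), so x = (K_B − K_A)/(3.31 − 2.93) = 4.5996/0.38 = 12.1 km.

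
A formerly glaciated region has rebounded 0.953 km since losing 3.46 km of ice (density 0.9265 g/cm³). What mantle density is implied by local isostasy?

3.36 g/cm³

ρ_m = ρ_ice t / u = 0.9265 × 3.46 km/0.953 km = 3.36 g/cm³.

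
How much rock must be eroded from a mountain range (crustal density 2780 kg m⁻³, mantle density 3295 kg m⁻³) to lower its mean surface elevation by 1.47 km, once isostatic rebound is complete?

Net drop Δ = e − u = e − e ρ_c/ρ_m = e (ρ_m − ρ_c)/ρ_m.
e = Δ ρ_m/(ρ_m − ρ_c) = 1.47 km × 3295/515 = 9.41 km.

9.41 km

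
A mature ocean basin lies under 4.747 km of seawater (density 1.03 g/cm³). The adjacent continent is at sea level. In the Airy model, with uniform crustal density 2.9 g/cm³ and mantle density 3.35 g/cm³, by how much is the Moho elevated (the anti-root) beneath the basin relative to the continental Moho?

19.7 km

For local isostatic compensation: replacing crust with seawater at the top is compensated by replacing crust with mantle at the base: d (ρ_c − ρ_w) = a (ρ_m − ρ_c).
a = d (ρ_c − ρ_w)/(ρ_m − ρ_c) = 4.747 km × 1.87/0.45 = 19.7 km.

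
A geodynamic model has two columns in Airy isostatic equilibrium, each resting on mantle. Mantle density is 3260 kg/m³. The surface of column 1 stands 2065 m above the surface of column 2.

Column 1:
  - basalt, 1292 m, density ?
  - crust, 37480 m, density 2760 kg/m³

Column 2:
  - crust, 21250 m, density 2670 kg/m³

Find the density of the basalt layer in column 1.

Take the compensation level at the base of the deeper column (depth z_c below the surface of column 1) and equate Σ ρ_i t_i down to z_c; mantle fills any gap and the z_c terms cancel.
Column 1: 1292×ρ + 37480×2760 + (z_c − 38772)×3260
Column 2: 2065×0 + 21250×2670 + (z_c − 2065 − 21250)×3260
The z_c×3260 term appears on both sides and cancels. Collect the known terms of each column as K = Σ(ρt)_known − 3260 × (depth of known layers): K_1 = 103444800 − 3260×38772 = −22951920; K_2 = 56737500 − 3260×(2065 + 21250) = −19269400.
Balance: K_1 + 1292×ρ = K_2, so ρ = (K_2 − K_1)/1292 = 3682520/1292 = 2850 kg/m³.

2850 kg/m³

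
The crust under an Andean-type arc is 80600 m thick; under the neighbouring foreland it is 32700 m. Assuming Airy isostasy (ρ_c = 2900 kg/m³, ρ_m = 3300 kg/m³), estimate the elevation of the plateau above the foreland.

5810 m

Excess crust Δ = 80600 m − 32700 m = 47900 m, split between elevation h and root r with h + r = Δ.
Airy balance ρ_c h = (ρ_m − ρ_c) r gives r = h ρ_c/(ρ_m − ρ_c), so h (1 + ρ_c/(ρ_m − ρ_c)) = Δ, i.e. h = Δ (ρ_m − ρ_c)/ρ_m.
h = 47900 m × 400/3300 = 5810 m.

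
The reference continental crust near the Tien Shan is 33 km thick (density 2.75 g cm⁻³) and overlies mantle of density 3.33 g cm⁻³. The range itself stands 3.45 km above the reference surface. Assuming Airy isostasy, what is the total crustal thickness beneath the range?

52.8 km

Root depth r = h ρ_c / (ρ_m − ρ_c) = 3.45 km × 2.75 / 0.58 = 16.36 km.
Total thickness = T + h + r = 33 km + 3.45 km + 16.36 km = 52.8 km.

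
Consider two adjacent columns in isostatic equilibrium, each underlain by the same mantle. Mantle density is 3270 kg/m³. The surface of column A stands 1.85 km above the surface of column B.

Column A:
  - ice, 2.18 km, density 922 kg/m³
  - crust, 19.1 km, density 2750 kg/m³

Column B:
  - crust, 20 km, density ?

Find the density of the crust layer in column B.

Take the compensation level at the base of the deeper column (depth z_c below the surface of column A) and equate Σ ρ_i t_i down to z_c; mantle fills any gap and the z_c terms cancel.
Column A: 2.18×922 + 19.1×2750 + (z_c − 21.28)×3270
Column B: 1.85×0 + 20×ρ + (z_c − 1.85 − 20)×3270
The z_c×3270 term appears on both sides and cancels. Collect the known terms of each column as K = Σ(ρt)_known − 3270 × (depth of known layers): K_A = 54534.96 − 3270×21.28 = −15050.64; K_B = 0 − 3270×(1.85 + 20) = −71449.5.
Balance: K_A = K_B + 20×ρ, so ρ = (K_A − K_B)/20 = 56398.9/20 = 2820 kg/m³.

2820 kg/m³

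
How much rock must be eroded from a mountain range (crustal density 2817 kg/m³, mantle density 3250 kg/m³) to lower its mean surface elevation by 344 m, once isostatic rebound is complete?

2580 m

Net drop Δ = e − u = e − e ρ_c/ρ_m = e (ρ_m − ρ_c)/ρ_m.
e = Δ ρ_m/(ρ_m − ρ_c) = 344 m × 3250/433 = 2580 m.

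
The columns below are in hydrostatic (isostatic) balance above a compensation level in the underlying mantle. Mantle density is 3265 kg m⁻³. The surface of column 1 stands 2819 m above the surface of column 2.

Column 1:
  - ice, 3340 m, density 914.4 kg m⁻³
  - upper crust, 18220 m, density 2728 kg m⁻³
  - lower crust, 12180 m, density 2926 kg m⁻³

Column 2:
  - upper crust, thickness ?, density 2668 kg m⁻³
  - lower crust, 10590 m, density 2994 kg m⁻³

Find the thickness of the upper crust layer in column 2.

16200 m

Take the compensation level at the base of the deeper column (depth z_c below the surface of column 1) and equate Σ ρ_i t_i down to z_c; mantle fills any gap and the z_c terms cancel.
Column 1: 3340×914.4 + 18220×2728 + 12180×2926 + (z_c − 33740)×3265
Column 2: 2819×0 + x×2668 + 10590×2994 + (z_c − 2819 − 10590 − x)×3265
The z_c×3265 term appears on both sides and cancels. Collect the known terms of each column as K = Σ(ρt)_known − 3265 × (depth of known layers): K_1 = 88396936 − 3265×33740 = −21764164; K_2 = 31706460 − 3265×(2819 + 10590) = −12073925.
Balance: K_1 = K_2 − x×(3265 − 2668), so x = (K_2 − K_1)/(3265 − 2668) = 9690240/597 = 16200 m.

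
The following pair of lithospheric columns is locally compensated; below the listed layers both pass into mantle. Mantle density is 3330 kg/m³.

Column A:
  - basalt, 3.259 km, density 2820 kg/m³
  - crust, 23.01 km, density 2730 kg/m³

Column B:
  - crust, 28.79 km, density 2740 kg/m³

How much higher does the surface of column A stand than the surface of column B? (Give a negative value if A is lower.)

For any compensation level in the mantle, the mantle terms cancel and isostasy reduces to e = (Σt_A − Σt_B) − (Σ(ρt)_A − Σ(ρt)_B) / ρ_m.
Σt_A = 26.269 km; Σt_B = 28.79 km; Σ(ρt)_A = 72007.68; Σ(ρt)_B = 78884.6 (in km·kg/m³).
e = (26.269 − 28.79) − (72007.68 − 78884.6) / 3330 = −0.456 km.

−0.456 km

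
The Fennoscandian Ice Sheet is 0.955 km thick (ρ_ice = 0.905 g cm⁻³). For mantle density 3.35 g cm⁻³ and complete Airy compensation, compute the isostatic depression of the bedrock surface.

Balancing pressure at the compensation depth: the ice load ρ_ice t is balanced by mantle displaced below, ρ_m s.
s = t ρ_ice / ρ_m = 0.955 km × 0.905/3.35 = 0.258 km.

0.258 km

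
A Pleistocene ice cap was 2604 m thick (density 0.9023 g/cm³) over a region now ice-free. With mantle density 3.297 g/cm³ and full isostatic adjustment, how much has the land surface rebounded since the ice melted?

Removing the load lets mantle flow back in; uplift u satisfies ρ_ice t = ρ_m u.
u = t ρ_ice/ρ_m = 2604 m × 0.9023/3.297 = 713 m.

713 m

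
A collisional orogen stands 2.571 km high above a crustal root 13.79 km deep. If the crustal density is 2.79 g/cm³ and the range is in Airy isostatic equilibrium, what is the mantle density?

3.31 g/cm³

Airy balance: ρ_c h = (ρ_m − ρ_c) r → ρ_m = ρ_c (1 + h/r).
ρ_m = 2.79 × (1 + 2.571 km/13.79 km) = 3.31 g/cm³.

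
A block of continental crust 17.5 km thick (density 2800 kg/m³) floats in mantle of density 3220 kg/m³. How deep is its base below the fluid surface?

Draft d = t ρ_obj/ρ_fluid = 17.5 km × 2800/3220 = 15.2 km.

15.2 km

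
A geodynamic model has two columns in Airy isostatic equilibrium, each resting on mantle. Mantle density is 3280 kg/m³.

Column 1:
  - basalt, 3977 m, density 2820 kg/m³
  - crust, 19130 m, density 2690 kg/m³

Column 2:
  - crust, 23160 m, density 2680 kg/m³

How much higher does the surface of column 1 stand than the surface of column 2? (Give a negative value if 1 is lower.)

−238 m

For any compensation level in the mantle, the mantle terms cancel and isostasy reduces to e = (Σt_1 − Σt_2) − (Σ(ρt)_1 − Σ(ρt)_2) / ρ_m.
Σt_1 = 23107 m; Σt_2 = 23160 m; Σ(ρt)_1 = 62674840; Σ(ρt)_2 = 62068800 (in m·kg/m³).
e = (23107 − 23160) − (62674840 − 62068800) / 3280 = −238 m.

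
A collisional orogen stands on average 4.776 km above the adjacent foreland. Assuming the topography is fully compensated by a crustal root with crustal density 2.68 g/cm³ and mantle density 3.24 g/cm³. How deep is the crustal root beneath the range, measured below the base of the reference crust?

22.9 km

Isostatic balance requires: the weight of the topography is balanced by the buoyancy of the root, ρ_c h = (ρ_m − ρ_c) r.
r = h · ρ_c / (ρ_m − ρ_c) = 4.776 km × 2.68 / (3.24 − 2.68) = 22.9 km.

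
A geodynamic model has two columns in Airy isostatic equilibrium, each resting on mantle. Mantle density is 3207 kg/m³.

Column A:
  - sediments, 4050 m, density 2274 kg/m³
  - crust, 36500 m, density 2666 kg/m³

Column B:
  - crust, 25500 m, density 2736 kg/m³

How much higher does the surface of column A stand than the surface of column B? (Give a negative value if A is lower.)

For any compensation level in the mantle, the mantle terms cancel and isostasy reduces to e = (Σt_A − Σt_B) − (Σ(ρt)_A − Σ(ρt)_B) / ρ_m.
Σt_A = 40550 m; Σt_B = 25500 m; Σ(ρt)_A = 106518700; Σ(ρt)_B = 69768000 (in m·kg/m³).
e = (40550 − 25500) − (106518700 − 69768000) / 3207 = 3590 m.

3590 m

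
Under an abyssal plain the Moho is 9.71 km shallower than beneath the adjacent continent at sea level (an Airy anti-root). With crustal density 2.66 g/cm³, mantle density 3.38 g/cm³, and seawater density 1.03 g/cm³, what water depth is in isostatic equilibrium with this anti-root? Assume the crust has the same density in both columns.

4.29 km

Replacing a thickness d of crust by seawater at the top must be balanced by replacing crust with mantle at the base: d (ρ_c − ρ_w) = a (ρ_m − ρ_c).
d = a (ρ_m − ρ_c)/(ρ_c − ρ_w) = 9.71 km × 0.72/1.63 = 4.29 km.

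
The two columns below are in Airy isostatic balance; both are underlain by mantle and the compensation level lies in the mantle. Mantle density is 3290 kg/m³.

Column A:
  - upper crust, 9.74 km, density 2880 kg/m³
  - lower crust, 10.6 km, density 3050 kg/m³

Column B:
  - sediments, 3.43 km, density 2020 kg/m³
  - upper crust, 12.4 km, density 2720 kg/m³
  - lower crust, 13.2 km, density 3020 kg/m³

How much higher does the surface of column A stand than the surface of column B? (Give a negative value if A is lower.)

−2.57 km

For any compensation level in the mantle, the mantle terms cancel and isostasy reduces to e = (Σt_A − Σt_B) − (Σ(ρt)_A − Σ(ρt)_B) / ρ_m.
Σt_A = 20.34 km; Σt_B = 29.03 km; Σ(ρt)_A = 60381.2; Σ(ρt)_B = 80520.6 (in km·kg/m³).
e = (20.34 − 29.03) − (60381.2 − 80520.6) / 3290 = −2.57 km.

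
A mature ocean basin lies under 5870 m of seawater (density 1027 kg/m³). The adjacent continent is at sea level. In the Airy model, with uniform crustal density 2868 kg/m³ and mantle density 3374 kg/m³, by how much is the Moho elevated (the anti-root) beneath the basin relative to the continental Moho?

In Airy isostatic equilibrium: replacing crust with seawater at the top is compensated by replacing crust with mantle at the base: d (ρ_c − ρ_w) = a (ρ_m − ρ_c).
a = d (ρ_c − ρ_w)/(ρ_m − ρ_c) = 5870 m × 1841/506 = 21400 m.

21400 m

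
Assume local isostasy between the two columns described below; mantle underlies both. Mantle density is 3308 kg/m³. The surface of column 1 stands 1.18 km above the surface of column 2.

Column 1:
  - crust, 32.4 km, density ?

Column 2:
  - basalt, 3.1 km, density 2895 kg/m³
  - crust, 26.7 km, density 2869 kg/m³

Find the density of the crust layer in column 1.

Take the compensation level at the base of the deeper column (depth z_c below the surface of column 1) and equate Σ ρ_i t_i down to z_c; mantle fills any gap and the z_c terms cancel.
Column 1: 32.4×ρ + (z_c − 32.4)×3308
Column 2: 1.18×0 + 3.1×2895 + 26.7×2869 + (z_c − 1.18 − 29.8)×3308
The z_c×3308 term appears on both sides and cancels. Collect the known terms of each column as K = Σ(ρt)_known − 3308 × (depth of known layers): K_1 = 0 − 3308×32.4 = −107179.2; K_2 = 85576.8 − 3308×(1.18 + 29.8) = −16905.04.
Balance: K_1 + 32.4×ρ = K_2, so ρ = (K_2 − K_1)/32.4 = 90274.2/32.4 = 2790 kg/m³.

2790 kg/m³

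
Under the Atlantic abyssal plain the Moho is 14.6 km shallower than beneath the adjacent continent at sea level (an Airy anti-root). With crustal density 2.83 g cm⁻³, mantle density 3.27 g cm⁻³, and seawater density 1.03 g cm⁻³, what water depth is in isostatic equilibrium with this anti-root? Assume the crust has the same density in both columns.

Replacing a thickness d of crust by seawater at the top must be balanced by replacing crust with mantle at the base: d (ρ_c − ρ_w) = a (ρ_m − ρ_c).
d = a (ρ_m − ρ_c)/(ρ_c − ρ_w) = 14.6 km × 0.44/1.8 = 3.57 km.

3.57 km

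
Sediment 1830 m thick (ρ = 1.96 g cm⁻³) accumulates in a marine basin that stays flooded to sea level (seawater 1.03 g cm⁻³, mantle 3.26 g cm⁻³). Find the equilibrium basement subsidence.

Submarine loading: the sediment displaces seawater, and the subsidence is in turn flooded, so s (ρ_m − ρ_w) = t (ρ_sed − ρ_w).
s = 1830 m × (1.96 − 1.03) / (3.26 − 1.03) = 763 m.

763 m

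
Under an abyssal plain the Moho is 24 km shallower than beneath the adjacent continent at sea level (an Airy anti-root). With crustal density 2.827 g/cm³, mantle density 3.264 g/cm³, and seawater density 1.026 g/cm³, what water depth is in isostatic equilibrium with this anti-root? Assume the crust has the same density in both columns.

5.82 km

Replacing a thickness d of crust by seawater at the top must be balanced by replacing crust with mantle at the base: d (ρ_c − ρ_w) = a (ρ_m − ρ_c).
d = a (ρ_m − ρ_c)/(ρ_c − ρ_w) = 24 km × 0.437/1.801 = 5.82 km.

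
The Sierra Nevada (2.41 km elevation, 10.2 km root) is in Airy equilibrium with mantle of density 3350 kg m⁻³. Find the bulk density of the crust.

2710 kg m⁻³

ρ_c h = (ρ_m − ρ_c) r → ρ_c (h + r) = ρ_m r → ρ_c = ρ_m r / (h + r).
ρ_c = 3350 × 10.2 km / (2.41 km + 10.2 km) = 2710 kg m⁻³.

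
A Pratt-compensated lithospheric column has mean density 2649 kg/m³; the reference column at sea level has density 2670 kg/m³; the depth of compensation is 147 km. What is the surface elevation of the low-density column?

ρ_ref D = ρ (D + h) → h = D (ρ_ref − ρ)/ρ.
h = 147 km × (2670 − 2649)/2649 = 1.17 km.

1.17 km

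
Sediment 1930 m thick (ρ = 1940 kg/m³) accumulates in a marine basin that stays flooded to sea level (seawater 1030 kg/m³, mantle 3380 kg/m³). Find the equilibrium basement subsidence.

747 m

Submarine loading: the sediment displaces seawater, and the subsidence is in turn flooded, so s (ρ_m − ρ_w) = t (ρ_sed − ρ_w).
s = 1930 m × (1940 − 1030) / (3380 − 1030) = 747 m.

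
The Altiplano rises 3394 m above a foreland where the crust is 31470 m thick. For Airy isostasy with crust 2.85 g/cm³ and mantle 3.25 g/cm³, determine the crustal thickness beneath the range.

Root depth r = h ρ_c / (ρ_m − ρ_c) = 3394 m × 2.85 / 0.4 = 24180 m.
Total thickness = T + h + r = 31470 m + 3394 m + 24180 m = 59000 m.

59000 m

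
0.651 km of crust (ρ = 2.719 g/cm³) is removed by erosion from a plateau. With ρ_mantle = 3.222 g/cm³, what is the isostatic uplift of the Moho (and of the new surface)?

Unloading: uplift u = e ρ_c/ρ_m = 0.651 km × 2.719/3.222 = 0.549 km.

0.549 km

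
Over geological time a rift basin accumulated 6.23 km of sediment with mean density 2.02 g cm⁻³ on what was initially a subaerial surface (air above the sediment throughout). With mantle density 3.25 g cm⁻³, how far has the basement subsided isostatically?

3.87 km

Subaerial load: s = t ρ_sed / ρ_m = 6.23 km × 2.02/3.25 = 3.87 km.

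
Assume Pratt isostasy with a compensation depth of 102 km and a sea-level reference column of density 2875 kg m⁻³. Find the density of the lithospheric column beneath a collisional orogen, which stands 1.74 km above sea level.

Pratt balance: ρ_ref D = ρ (D + h).
ρ = ρ_ref D/(D + h) = 2875 × 102 km/(102 km + 1.74 km) = 2830 kg m⁻³.

2830 kg m⁻³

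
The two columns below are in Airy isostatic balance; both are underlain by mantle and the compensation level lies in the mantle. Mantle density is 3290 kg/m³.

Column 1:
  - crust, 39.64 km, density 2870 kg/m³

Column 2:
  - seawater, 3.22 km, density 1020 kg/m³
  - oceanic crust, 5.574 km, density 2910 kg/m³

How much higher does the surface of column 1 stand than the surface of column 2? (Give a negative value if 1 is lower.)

2.19 km

For any compensation level in the mantle, the mantle terms cancel and isostasy reduces to e = (Σt_1 − Σt_2) − (Σ(ρt)_1 − Σ(ρt)_2) / ρ_m.
Σt_1 = 39.64 km; Σt_2 = 8.794 km; Σ(ρt)_1 = 113766.8; Σ(ρt)_2 = 19504.74 (in km·kg/m³).
e = (39.64 − 8.794) − (113766.8 − 19504.74) / 3290 = 2.19 km.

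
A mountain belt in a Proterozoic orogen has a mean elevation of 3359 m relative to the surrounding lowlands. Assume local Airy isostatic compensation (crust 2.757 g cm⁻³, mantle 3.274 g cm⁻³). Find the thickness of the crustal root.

17900 m

Equating mass per unit area of the two columns: the weight of the topography is balanced by the buoyancy of the root, ρ_c h = (ρ_m − ρ_c) r.
r = h · ρ_c / (ρ_m − ρ_c) = 3359 m × 2.757 / (3.274 − 2.757) = 17900 m.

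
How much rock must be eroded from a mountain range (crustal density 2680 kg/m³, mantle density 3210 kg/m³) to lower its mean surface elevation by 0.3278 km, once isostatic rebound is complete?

1.99 km

Net drop Δ = e − u = e − e ρ_c/ρ_m = e (ρ_m − ρ_c)/ρ_m.
e = Δ ρ_m/(ρ_m − ρ_c) = 0.3278 km × 3210/530 = 1.99 km.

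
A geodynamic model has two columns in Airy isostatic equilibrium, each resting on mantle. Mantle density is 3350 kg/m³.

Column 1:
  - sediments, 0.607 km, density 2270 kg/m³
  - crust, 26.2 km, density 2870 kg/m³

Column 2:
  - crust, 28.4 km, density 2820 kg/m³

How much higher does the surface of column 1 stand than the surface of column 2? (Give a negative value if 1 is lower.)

−0.543 km

For any compensation level in the mantle, the mantle terms cancel and isostasy reduces to e = (Σt_1 − Σt_2) − (Σ(ρt)_1 − Σ(ρt)_2) / ρ_m.
Σt_1 = 26.807 km; Σt_2 = 28.4 km; Σ(ρt)_1 = 76571.89; Σ(ρt)_2 = 80088 (in km·kg/m³).
e = (26.807 − 28.4) − (76571.89 − 80088) / 3350 = −0.543 km.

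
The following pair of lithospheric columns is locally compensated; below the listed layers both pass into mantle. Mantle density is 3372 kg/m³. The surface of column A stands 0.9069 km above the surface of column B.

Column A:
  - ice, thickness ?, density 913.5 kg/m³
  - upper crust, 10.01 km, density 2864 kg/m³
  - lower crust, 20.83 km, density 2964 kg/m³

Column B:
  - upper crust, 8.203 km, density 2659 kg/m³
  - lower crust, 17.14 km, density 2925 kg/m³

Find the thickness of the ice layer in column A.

Take the compensation level at the base of the deeper column (depth z_c below the surface of column A) and equate Σ ρ_i t_i down to z_c; mantle fills any gap and the z_c terms cancel.
Column A: x×913.5 + 10.01×2864 + 20.83×2964 + (z_c − 30.84 − x)×3372
Column B: 0.9069×0 + 8.203×2659 + 17.14×2925 + (z_c − 0.9069 − 25.343)×3372
The z_c×3372 term appears on both sides and cancels. Collect the known terms of each column as K = Σ(ρt)_known − 3372 × (depth of known layers): K_A = 90408.76 − 3372×30.84 = −13583.72; K_B = 71946.277 − 3372×(0.9069 + 25.343) = −16568.3858.
Balance: K_A − x×(3372 − 913.5) = K_B, so x = (K_A − K_B)/(3372 − 913.5) = 2984.67/2458.5 = 1.21 km.

1.21 km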